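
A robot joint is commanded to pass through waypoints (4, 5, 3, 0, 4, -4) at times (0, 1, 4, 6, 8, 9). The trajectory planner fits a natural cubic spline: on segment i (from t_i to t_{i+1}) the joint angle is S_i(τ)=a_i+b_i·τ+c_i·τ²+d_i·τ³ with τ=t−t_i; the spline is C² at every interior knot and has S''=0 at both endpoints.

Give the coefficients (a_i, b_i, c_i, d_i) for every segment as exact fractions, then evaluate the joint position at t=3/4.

Δ: Δ0=1, Δ1=-2/3, Δ2=-3/2, Δ3=2, Δ4=-8
row 1: diag=8, rhs=-10; c'=3/8, d'=-5/4
row 2: denom=10−3·3/8=71/8; d'=(-5−3·-5/4)/(71/8)=-10/71
row 3: denom=8−2·16/71=536/71; d'=(21−2·-10/71)/(536/71)=1511/536
row 4: denom=6−2·71/268=733/134; d'=(-60−2·1511/536)/(733/134)=-17591/1466
back: M4=-17591/1466
back: M3=1511/536−71/268·-17591/1466=8793/1466
back: M2=-10/71−16/71·8793/1466=-1094/733
back: M1=-5/4−3/8·-1094/733=-506/733
M: M0=0, M1=-506/733, M2=-1094/733, M3=8793/1466, M4=-17591/1466, M5=0
seg 0: a=4, c=M0/2=0, d=(M1−M0)/(6·1)=-253/2199, b=Δ0−h0·(2M0+M1)/6=2452/2199
seg 1: a=5, c=M1/2=-253/733, d=(M2−M1)/(6·3)=-98/2199, b=Δ1−h1·(2M1+M2)/6=1693/2199
seg 2: a=3, c=M2/2=-547/733, d=(M3−M2)/(6·2)=10981/17592, b=Δ2−h2·(2M2+M3)/6=-5507/2199
seg 3: a=0, c=M3/2=8793/2932, d=(M4−M3)/(6·2)=-3298/2199, b=Δ3−h3·(2M3+M4)/6=8801/4398
seg 4: a=4, c=M4/2=-17591/2932, d=(M5−M4)/(6·1)=17591/8796, b=Δ4−h4·(2M4+M5)/6=-17593/4398
t_q=3/4 → seg 0, τ=3/4; S=4+2452/2199·τ+0·τ²+-253/2199·τ³=224603/46912

  seg 0: a=4 b=2452/2199 c=0 d=-253/2199
  seg 1: a=5 b=1693/2199 c=-253/733 d=-98/2199
  seg 2: a=3 b=-5507/2199 c=-547/733 d=10981/17592
  seg 3: a=0 b=8801/4398 c=8793/2932 d=-3298/2199
  seg 4: a=4 b=-17593/4398 c=-17591/2932 d=17591/8796
S(3/4) = 224603/46912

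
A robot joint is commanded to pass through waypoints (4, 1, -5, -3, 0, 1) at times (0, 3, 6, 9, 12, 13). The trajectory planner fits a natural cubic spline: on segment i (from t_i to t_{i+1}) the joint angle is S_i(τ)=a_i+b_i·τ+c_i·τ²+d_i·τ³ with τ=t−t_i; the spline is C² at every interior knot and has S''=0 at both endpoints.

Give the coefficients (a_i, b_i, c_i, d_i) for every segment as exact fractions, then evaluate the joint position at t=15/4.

Δ: Δ0=-1, Δ1=-2, Δ2=2/3, Δ3=1, Δ4=1
row 1: diag=12, rhs=-6; c'=1/4, d'=-1/2
row 2: denom=12−3·1/4=45/4; d'=(16−3·-1/2)/(45/4)=14/9
row 3: denom=12−3·4/15=56/5; d'=(2−3·14/9)/(56/5)=-5/21
row 4: denom=8−3·15/56=403/56; d'=(0−3·-5/21)/(403/56)=40/403
back: M4=40/403
back: M3=-5/21−15/56·40/403=-320/1209
back: M2=14/9−4/15·-320/1209=1966/1209
back: M1=-1/2−1/4·1966/1209=-1096/1209
M: M0=0, M1=-1096/1209, M2=1966/1209, M3=-320/1209, M4=40/403, M5=0
seg 0: a=4, c=M0/2=0, d=(M1−M0)/(6·3)=-548/10881, b=Δ0−h0·(2M0+M1)/6=-661/1209
seg 1: a=1, c=M1/2=-548/1209, d=(M2−M1)/(6·3)=1531/10881, b=Δ1−h1·(2M1+M2)/6=-2305/1209
seg 2: a=-5, c=M2/2=983/1209, d=(M3−M2)/(6·3)=-127/1209, b=Δ2−h2·(2M2+M3)/6=-1000/1209
seg 3: a=-3, c=M3/2=-160/1209, d=(M4−M3)/(6·3)=220/10881, b=Δ3−h3·(2M3+M4)/6=113/93
seg 4: a=0, c=M4/2=20/403, d=(M5−M4)/(6·1)=-20/1209, b=Δ4−h4·(2M4+M5)/6=1169/1209
t_q=15/4 → seg 1, τ=3/4; S=1+-2305/1209·τ+-548/1209·τ²+1531/10881·τ³=-1241/1984

  seg 0: a=4 b=-661/1209 c=0 d=-548/10881
  seg 1: a=1 b=-2305/1209 c=-548/1209 d=1531/10881
  seg 2: a=-5 b=-1000/1209 c=983/1209 d=-127/1209
  seg 3: a=-3 b=113/93 c=-160/1209 d=220/10881
  seg 4: a=0 b=1169/1209 c=20/403 d=-20/1209
S(15/4) = -1241/1984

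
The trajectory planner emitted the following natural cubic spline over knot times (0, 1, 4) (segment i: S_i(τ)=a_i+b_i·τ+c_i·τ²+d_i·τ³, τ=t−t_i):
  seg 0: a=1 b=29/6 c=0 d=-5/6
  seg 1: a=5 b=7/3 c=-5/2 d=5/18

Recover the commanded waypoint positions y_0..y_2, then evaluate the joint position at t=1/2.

y_0=1 y_1=5 y_2=-3
S(1/2) = 53/16

y_0 = S_0(0) = a_0 = 1
y_1 = S_1(0) = a_1 = 5
y_2 = S_1(3) = -3
t_q=1/2 is in segment 0 (τ=1/2); S_0(τ)=53/16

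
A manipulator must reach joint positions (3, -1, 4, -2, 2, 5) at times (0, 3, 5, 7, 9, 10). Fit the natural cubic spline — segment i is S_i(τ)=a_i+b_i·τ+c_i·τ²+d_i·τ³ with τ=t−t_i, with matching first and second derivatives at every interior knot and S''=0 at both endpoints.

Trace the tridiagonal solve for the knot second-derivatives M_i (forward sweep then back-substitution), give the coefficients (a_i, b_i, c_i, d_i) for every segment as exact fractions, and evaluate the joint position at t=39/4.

Δ: Δ0=-4/3, Δ1=5/2, Δ2=-3, Δ3=2, Δ4=3
row 1: diag=10, rhs=23; c'=1/5, d'=23/10
row 2: denom=8−2·1/5=38/5; d'=(-33−2·23/10)/(38/5)=-94/19
row 3: denom=8−2·5/19=142/19; d'=(30−2·-94/19)/(142/19)=379/71
row 4: denom=6−2·19/71=388/71; d'=(6−2·379/71)/(388/71)=-83/97
back: M4=-83/97
back: M3=379/71−19/71·-83/97=540/97
back: M2=-94/19−5/19·540/97=-622/97
back: M1=23/10−1/5·-622/97=695/194
M: M0=0, M1=695/194, M2=-622/97, M3=540/97, M4=-83/97, M5=0
seg 0: a=3, c=M0/2=0, d=(M1−M0)/(6·3)=695/3492, b=Δ0−h0·(2M0+M1)/6=-3637/1164
seg 1: a=-1, c=M1/2=695/388, d=(M2−M1)/(6·2)=-1939/2328, b=Δ1−h1·(2M1+M2)/6=1309/582
seg 2: a=4, c=M2/2=-311/97, d=(M3−M2)/(6·2)=581/582, b=Δ2−h2·(2M2+M3)/6=-169/291
seg 3: a=-2, c=M3/2=270/97, d=(M4−M3)/(6·2)=-623/1164, b=Δ3−h3·(2M3+M4)/6=-415/291
seg 4: a=2, c=M4/2=-83/194, d=(M5−M4)/(6·1)=83/582, b=Δ4−h4·(2M4+M5)/6=956/291
t_q=39/4 → seg 4, τ=3/4; S=2+956/291·τ+-83/194·τ²+83/582·τ³=53183/12416

  seg 0: a=3 b=-3637/1164 c=0 d=695/3492
  seg 1: a=-1 b=1309/582 c=695/388 d=-1939/2328
  seg 2: a=4 b=-169/291 c=-311/97 d=581/582
  seg 3: a=-2 b=-415/291 c=270/97 d=-623/1164
  seg 4: a=2 b=956/291 c=-83/194 d=83/582
S(39/4) = 53183/12416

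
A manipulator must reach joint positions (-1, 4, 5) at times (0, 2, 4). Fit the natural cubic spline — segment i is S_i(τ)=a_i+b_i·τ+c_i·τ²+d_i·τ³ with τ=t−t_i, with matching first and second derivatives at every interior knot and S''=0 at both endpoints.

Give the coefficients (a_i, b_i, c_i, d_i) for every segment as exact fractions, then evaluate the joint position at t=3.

Δ: Δ0=5/2, Δ1=1/2
row 1: diag=8, rhs=-12; c'=1/4, d'=-3/2
back: M1=-3/2
M: M0=0, M1=-3/2, M2=0
seg 0: a=-1, c=M0/2=0, d=(M1−M0)/(6·2)=-1/8, b=Δ0−h0·(2M0+M1)/6=3
seg 1: a=4, c=M1/2=-3/4, d=(M2−M1)/(6·2)=1/8, b=Δ1−h1·(2M1+M2)/6=3/2
t_q=3 → seg 1, τ=1; S=4+3/2·τ+-3/4·τ²+1/8·τ³=39/8

  seg 0: a=-1 b=3 c=0 d=-1/8
  seg 1: a=4 b=3/2 c=-3/4 d=1/8
S(3) = 39/8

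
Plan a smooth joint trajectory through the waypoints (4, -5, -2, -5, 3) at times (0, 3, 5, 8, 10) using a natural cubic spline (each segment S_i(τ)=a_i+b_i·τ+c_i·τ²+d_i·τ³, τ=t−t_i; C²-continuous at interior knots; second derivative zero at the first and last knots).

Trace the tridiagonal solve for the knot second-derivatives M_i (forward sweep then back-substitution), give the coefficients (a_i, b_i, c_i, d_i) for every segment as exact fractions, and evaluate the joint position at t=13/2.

Δ: Δ0=-3, Δ1=3/2, Δ2=-1, Δ3=4
row 1: diag=10, rhs=27; c'=1/5, d'=27/10
row 2: denom=10−2·1/5=48/5; d'=(-15−2·27/10)/(48/5)=-17/8
row 3: denom=10−3·5/16=145/16; d'=(30−3·-17/8)/(145/16)=582/145
back: M3=582/145
back: M2=-17/8−5/16·582/145=-98/29
back: M1=27/10−1/5·-98/29=979/290
M: M0=0, M1=979/290, M2=-98/29, M3=582/145, M4=0
seg 0: a=4, c=M0/2=0, d=(M1−M0)/(6·3)=979/5220, b=Δ0−h0·(2M0+M1)/6=-2719/580
seg 1: a=-5, c=M1/2=979/580, d=(M2−M1)/(6·2)=-653/1160, b=Δ1−h1·(2M1+M2)/6=109/290
seg 2: a=-2, c=M2/2=-49/29, d=(M3−M2)/(6·3)=536/1305, b=Δ2−h2·(2M2+M3)/6=54/145
seg 3: a=-5, c=M3/2=291/145, d=(M4−M3)/(6·2)=-97/290, b=Δ3−h3·(2M3+M4)/6=192/145
t_q=13/2 → seg 2, τ=3/2; S=-2+54/145·τ+-49/29·τ²+536/1305·τ³=-2237/580

  seg 0: a=4 b=-2719/580 c=0 d=979/5220
  seg 1: a=-5 b=109/290 c=979/580 d=-653/1160
  seg 2: a=-2 b=54/145 c=-49/29 d=536/1305
  seg 3: a=-5 b=192/145 c=291/145 d=-97/290
S(13/2) = -2237/580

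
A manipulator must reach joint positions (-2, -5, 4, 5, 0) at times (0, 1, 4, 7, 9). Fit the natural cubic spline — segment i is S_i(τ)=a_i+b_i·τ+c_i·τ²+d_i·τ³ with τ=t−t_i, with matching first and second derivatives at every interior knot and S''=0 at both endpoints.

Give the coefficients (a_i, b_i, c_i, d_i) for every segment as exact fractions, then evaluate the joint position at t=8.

Δ: Δ0=-3, Δ1=3, Δ2=1/3, Δ3=-5/2
row 1: diag=8, rhs=36; c'=3/8, d'=9/2
row 2: denom=12−3·3/8=87/8; d'=(-16−3·9/2)/(87/8)=-236/87
row 3: denom=10−3·8/29=266/29; d'=(-17−3·-236/87)/(266/29)=-257/266
back: M3=-257/266
back: M2=-236/87−8/29·-257/266=-976/399
back: M1=9/2−3/8·-976/399=1441/266
M: M0=0, M1=1441/266, M2=-976/399, M3=-257/266, M4=0
seg 0: a=-2, c=M0/2=0, d=(M1−M0)/(6·1)=1441/1596, b=Δ0−h0·(2M0+M1)/6=-6229/1596
seg 1: a=-5, c=M1/2=1441/532, d=(M2−M1)/(6·3)=-6275/14364, b=Δ1−h1·(2M1+M2)/6=-953/798
seg 2: a=4, c=M2/2=-488/399, d=(M3−M2)/(6·3)=1181/14364, b=Δ2−h2·(2M2+M3)/6=5207/1596
seg 3: a=5, c=M3/2=-257/532, d=(M4−M3)/(6·2)=257/3192, b=Δ3−h3·(2M3+M4)/6=-1481/798
t_q=8 → seg 3, τ=1; S=5+-1481/798·τ+-257/532·τ²+257/3192·τ³=2917/1064

  seg 0: a=-2 b=-6229/1596 c=0 d=1441/1596
  seg 1: a=-5 b=-953/798 c=1441/532 d=-6275/14364
  seg 2: a=4 b=5207/1596 c=-488/399 d=1181/14364
  seg 3: a=5 b=-1481/798 c=-257/532 d=257/3192
S(8) = 2917/1064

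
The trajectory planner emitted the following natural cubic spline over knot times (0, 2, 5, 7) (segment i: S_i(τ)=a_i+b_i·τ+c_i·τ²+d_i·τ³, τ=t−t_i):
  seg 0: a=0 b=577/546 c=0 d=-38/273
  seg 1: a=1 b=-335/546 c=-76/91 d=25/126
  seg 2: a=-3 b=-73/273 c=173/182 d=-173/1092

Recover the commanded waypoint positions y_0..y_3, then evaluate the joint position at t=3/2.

y_0 = S_0(0) = a_0 = 0
y_1 = S_1(0) = a_1 = 1
y_2 = S_2(0) = a_2 = -3
y_3 = S_2(2) = -1
t_q=3/2 is in segment 0 (τ=3/2); S_0(τ)=29/26

y_0=0 y_1=1 y_2=-3 y_3=-1
S(3/2) = 29/26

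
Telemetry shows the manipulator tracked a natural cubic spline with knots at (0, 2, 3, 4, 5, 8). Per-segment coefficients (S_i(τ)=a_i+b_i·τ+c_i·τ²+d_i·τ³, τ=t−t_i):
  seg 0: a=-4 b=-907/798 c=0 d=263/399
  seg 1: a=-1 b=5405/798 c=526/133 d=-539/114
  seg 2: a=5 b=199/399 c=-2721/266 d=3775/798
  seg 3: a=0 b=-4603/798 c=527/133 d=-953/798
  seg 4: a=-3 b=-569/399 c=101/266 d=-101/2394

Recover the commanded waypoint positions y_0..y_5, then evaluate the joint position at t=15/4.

y_0 = S_0(0) = a_0 = -4
y_1 = S_1(0) = a_1 = -1
y_2 = S_2(0) = a_2 = 5
y_3 = S_3(0) = a_3 = 0
y_4 = S_4(0) = a_4 = -3
y_5 = S_4(3) = -5
t_q=15/4 is in segment 2 (τ=3/4); S_2(τ)=27507/17024

y_0=-4 y_1=-1 y_2=5 y_3=0 y_4=-3 y_5=-5
S(15/4) = 27507/17024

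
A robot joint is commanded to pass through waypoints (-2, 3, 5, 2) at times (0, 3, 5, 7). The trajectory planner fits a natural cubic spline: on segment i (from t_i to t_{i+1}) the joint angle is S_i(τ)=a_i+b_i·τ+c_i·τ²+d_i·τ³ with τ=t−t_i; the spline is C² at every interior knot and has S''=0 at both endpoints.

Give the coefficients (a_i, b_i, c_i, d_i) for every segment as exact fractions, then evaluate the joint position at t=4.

  seg 0: a=-2 b=383/228 c=0 d=-1/684
  seg 1: a=3 b=187/114 c=-1/76 d=-35/228
  seg 2: a=5 b=-29/114 c=-71/76 d=71/456
S(4) = 85/19

Δ: Δ0=5/3, Δ1=1, Δ2=-3/2
row 1: diag=10, rhs=-4; c'=1/5, d'=-2/5
row 2: denom=8−2·1/5=38/5; d'=(-15−2·-2/5)/(38/5)=-71/38
back: M2=-71/38
back: M1=-2/5−1/5·-71/38=-1/38
M: M0=0, M1=-1/38, M2=-71/38, M3=0
seg 0: a=-2, c=M0/2=0, d=(M1−M0)/(6·3)=-1/684, b=Δ0−h0·(2M0+M1)/6=383/228
seg 1: a=3, c=M1/2=-1/76, d=(M2−M1)/(6·2)=-35/228, b=Δ1−h1·(2M1+M2)/6=187/114
seg 2: a=5, c=M2/2=-71/76, d=(M3−M2)/(6·2)=71/456, b=Δ2−h2·(2M2+M3)/6=-29/114
t_q=4 → seg 1, τ=1; S=3+187/114·τ+-1/76·τ²+-35/228·τ³=85/19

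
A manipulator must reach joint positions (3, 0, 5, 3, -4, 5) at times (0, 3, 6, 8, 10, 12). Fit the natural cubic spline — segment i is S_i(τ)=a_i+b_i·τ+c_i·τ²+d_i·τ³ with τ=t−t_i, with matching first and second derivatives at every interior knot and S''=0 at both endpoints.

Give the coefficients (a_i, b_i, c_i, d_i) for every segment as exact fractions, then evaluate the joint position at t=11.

Δ: Δ0=-1, Δ1=5/3, Δ2=-1, Δ3=-7/2, Δ4=9/2
row 1: diag=12, rhs=16; c'=1/4, d'=4/3
row 2: denom=10−3·1/4=37/4; d'=(-16−3·4/3)/(37/4)=-80/37
row 3: denom=8−2·8/37=280/37; d'=(-15−2·-80/37)/(280/37)=-79/56
row 4: denom=8−2·37/140=523/70; d'=(48−2·-79/56)/(523/70)=7115/1046
back: M4=7115/1046
back: M3=-79/56−37/140·7115/1046=-1678/523
back: M2=-80/37−8/37·-1678/523=-768/523
back: M1=4/3−1/4·-768/523=2668/1569
M: M0=0, M1=2668/1569, M2=-768/523, M3=-1678/523, M4=7115/1046, M5=0
seg 0: a=3, c=M0/2=0, d=(M1−M0)/(6·3)=1334/14121, b=Δ0−h0·(2M0+M1)/6=-2903/1569
seg 1: a=0, c=M1/2=1334/1569, d=(M2−M1)/(6·3)=-2486/14121, b=Δ1−h1·(2M1+M2)/6=1099/1569
seg 2: a=5, c=M2/2=-384/523, d=(M3−M2)/(6·2)=-455/3138, b=Δ2−h2·(2M2+M3)/6=1645/1569
seg 3: a=3, c=M3/2=-839/523, d=(M4−M3)/(6·2)=10471/12552, b=Δ3−h3·(2M3+M4)/6=-5693/1569
seg 4: a=-4, c=M4/2=7115/2092, d=(M5−M4)/(6·2)=-7115/12552, b=Δ4−h4·(2M4+M5)/6=-109/3138
t_q=11 → seg 4, τ=1; S=-4+-109/3138·τ+7115/2092·τ²+-7115/12552·τ³=-5023/4184

  seg 0: a=3 b=-2903/1569 c=0 d=1334/14121
  seg 1: a=0 b=1099/1569 c=1334/1569 d=-2486/14121
  seg 2: a=5 b=1645/1569 c=-384/523 d=-455/3138
  seg 3: a=3 b=-5693/1569 c=-839/523 d=10471/12552
  seg 4: a=-4 b=-109/3138 c=7115/2092 d=-7115/12552
S(11) = -5023/4184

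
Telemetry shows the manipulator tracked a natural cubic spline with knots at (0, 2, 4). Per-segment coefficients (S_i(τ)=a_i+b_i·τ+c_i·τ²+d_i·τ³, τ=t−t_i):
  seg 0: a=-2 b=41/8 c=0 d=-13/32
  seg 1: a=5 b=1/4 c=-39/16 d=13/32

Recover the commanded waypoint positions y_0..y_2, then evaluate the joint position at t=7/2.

y_0 = S_0(0) = a_0 = -2
y_1 = S_1(0) = a_1 = 5
y_2 = S_1(2) = -1
t_q=7/2 is in segment 1 (τ=3/2); S_1(τ)=323/256

y_0=-2 y_1=5 y_2=-1
S(7/2) = 323/256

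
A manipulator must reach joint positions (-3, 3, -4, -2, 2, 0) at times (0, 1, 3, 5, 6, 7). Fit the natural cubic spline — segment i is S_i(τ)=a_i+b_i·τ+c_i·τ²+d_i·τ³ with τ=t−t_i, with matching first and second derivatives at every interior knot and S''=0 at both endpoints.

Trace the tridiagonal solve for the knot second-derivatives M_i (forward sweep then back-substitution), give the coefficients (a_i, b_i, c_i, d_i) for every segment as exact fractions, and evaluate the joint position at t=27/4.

Δ: Δ0=6, Δ1=-7/2, Δ2=1, Δ3=4, Δ4=-2
row 1: diag=6, rhs=-57; c'=1/3, d'=-19/2
row 2: denom=8−2·1/3=22/3; d'=(27−2·-19/2)/(22/3)=69/11
row 3: denom=6−2·3/11=60/11; d'=(18−2·69/11)/(60/11)=1
row 4: denom=4−1·11/60=229/60; d'=(-36−1·1)/(229/60)=-2220/229
back: M4=-2220/229
back: M3=1−11/60·-2220/229=636/229
back: M2=69/11−3/11·636/229=1263/229
back: M1=-19/2−1/3·1263/229=-5193/458
M: M0=0, M1=-5193/458, M2=1263/229, M3=636/229, M4=-2220/229, M5=0
seg 0: a=-3, c=M0/2=0, d=(M1−M0)/(6·1)=-1731/916, b=Δ0−h0·(2M0+M1)/6=7227/916
seg 1: a=3, c=M1/2=-5193/916, d=(M2−M1)/(6·2)=2573/1832, b=Δ1−h1·(2M1+M2)/6=1017/458
seg 2: a=-4, c=M2/2=1263/458, d=(M3−M2)/(6·2)=-209/916, b=Δ2−h2·(2M2+M3)/6=-825/229
seg 3: a=-2, c=M3/2=318/229, d=(M4−M3)/(6·1)=-476/229, b=Δ3−h3·(2M3+M4)/6=1074/229
seg 4: a=2, c=M4/2=-1110/229, d=(M5−M4)/(6·1)=370/229, b=Δ4−h4·(2M4+M5)/6=282/229
t_q=27/4 → seg 4, τ=3/4; S=2+282/229·τ+-1110/229·τ²+370/229·τ³=6439/7328

  seg 0: a=-3 b=7227/916 c=0 d=-1731/916
  seg 1: a=3 b=1017/458 c=-5193/916 d=2573/1832
  seg 2: a=-4 b=-825/229 c=1263/458 d=-209/916
  seg 3: a=-2 b=1074/229 c=318/229 d=-476/229
  seg 4: a=2 b=282/229 c=-1110/229 d=370/229
S(27/4) = 6439/7328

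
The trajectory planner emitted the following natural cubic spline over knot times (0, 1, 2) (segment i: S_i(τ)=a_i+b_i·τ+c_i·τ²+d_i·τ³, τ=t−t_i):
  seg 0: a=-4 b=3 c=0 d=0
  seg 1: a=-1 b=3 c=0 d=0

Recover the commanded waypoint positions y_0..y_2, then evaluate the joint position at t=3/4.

y_0=-4 y_1=-1 y_2=2
S(3/4) = -7/4

y_0 = S_0(0) = a_0 = -4
y_1 = S_1(0) = a_1 = -1
y_2 = S_1(1) = 2
t_q=3/4 is in segment 0 (τ=3/4); S_0(τ)=-7/4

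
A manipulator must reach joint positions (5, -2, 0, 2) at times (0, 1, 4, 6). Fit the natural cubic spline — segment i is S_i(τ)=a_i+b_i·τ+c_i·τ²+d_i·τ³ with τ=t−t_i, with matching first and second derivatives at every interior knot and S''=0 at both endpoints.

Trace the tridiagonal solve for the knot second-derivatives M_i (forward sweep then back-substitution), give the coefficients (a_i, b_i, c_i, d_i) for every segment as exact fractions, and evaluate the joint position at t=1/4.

Δ: Δ0=-7, Δ1=2/3, Δ2=1
row 1: diag=8, rhs=46; c'=3/8, d'=23/4
row 2: denom=10−3·3/8=71/8; d'=(2−3·23/4)/(71/8)=-122/71
back: M2=-122/71
back: M1=23/4−3/8·-122/71=454/71
M: M0=0, M1=454/71, M2=-122/71, M3=0
seg 0: a=5, c=M0/2=0, d=(M1−M0)/(6·1)=227/213, b=Δ0−h0·(2M0+M1)/6=-1718/213
seg 1: a=-2, c=M1/2=227/71, d=(M2−M1)/(6·3)=-32/71, b=Δ1−h1·(2M1+M2)/6=-1037/213
seg 2: a=0, c=M2/2=-61/71, d=(M3−M2)/(6·2)=61/426, b=Δ2−h2·(2M2+M3)/6=457/213
t_q=1/4 → seg 0, τ=1/4; S=5+-1718/213·τ+0·τ²+227/213·τ³=13633/4544

  seg 0: a=5 b=-1718/213 c=0 d=227/213
  seg 1: a=-2 b=-1037/213 c=227/71 d=-32/71
  seg 2: a=0 b=457/213 c=-61/71 d=61/426
S(1/4) = 13633/4544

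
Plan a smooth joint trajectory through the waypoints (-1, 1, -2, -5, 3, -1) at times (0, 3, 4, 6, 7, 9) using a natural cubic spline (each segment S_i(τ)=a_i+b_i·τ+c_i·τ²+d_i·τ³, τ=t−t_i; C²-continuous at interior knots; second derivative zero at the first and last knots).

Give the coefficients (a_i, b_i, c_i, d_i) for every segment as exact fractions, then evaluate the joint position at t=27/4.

Δ: Δ0=2/3, Δ1=-3, Δ2=-3/2, Δ3=8, Δ4=-2
row 1: diag=8, rhs=-22; c'=1/8, d'=-11/4
row 2: denom=6−1·1/8=47/8; d'=(9−1·-11/4)/(47/8)=2
row 3: denom=6−2·16/47=250/47; d'=(57−2·2)/(250/47)=2491/250
row 4: denom=6−1·47/250=1453/250; d'=(-60−1·2491/250)/(1453/250)=-17491/1453
back: M4=-17491/1453
back: M3=2491/250−47/250·-17491/1453=17766/1453
back: M2=2−16/47·17766/1453=-3142/1453
back: M1=-11/4−1/8·-3142/1453=-3603/1453
M: M0=0, M1=-3603/1453, M2=-3142/1453, M3=17766/1453, M4=-17491/1453, M5=0
seg 0: a=-1, c=M0/2=0, d=(M1−M0)/(6·3)=-1201/8718, b=Δ0−h0·(2M0+M1)/6=16621/8718
seg 1: a=1, c=M1/2=-3603/2906, d=(M2−M1)/(6·1)=461/8718, b=Δ1−h1·(2M1+M2)/6=-7903/4359
seg 2: a=-2, c=M2/2=-1571/1453, d=(M3−M2)/(6·2)=5227/4359, b=Δ2−h2·(2M2+M3)/6=-36041/8718
seg 3: a=-5, c=M3/2=8883/1453, d=(M4−M3)/(6·1)=-35257/8718, b=Δ3−h3·(2M3+M4)/6=51703/8718
seg 4: a=3, c=M4/2=-17491/2906, d=(M5−M4)/(6·2)=17491/17436, b=Δ4−h4·(2M4+M5)/6=26264/4359
t_q=27/4 → seg 3, τ=3/4; S=-5+51703/8718·τ+8883/1453·τ²+-35257/8718·τ³=219591/185984

  seg 0: a=-1 b=16621/8718 c=0 d=-1201/8718
  seg 1: a=1 b=-7903/4359 c=-3603/2906 d=461/8718
  seg 2: a=-2 b=-36041/8718 c=-1571/1453 d=5227/4359
  seg 3: a=-5 b=51703/8718 c=8883/1453 d=-35257/8718
  seg 4: a=3 b=26264/4359 c=-17491/2906 d=17491/17436
S(27/4) = 219591/185984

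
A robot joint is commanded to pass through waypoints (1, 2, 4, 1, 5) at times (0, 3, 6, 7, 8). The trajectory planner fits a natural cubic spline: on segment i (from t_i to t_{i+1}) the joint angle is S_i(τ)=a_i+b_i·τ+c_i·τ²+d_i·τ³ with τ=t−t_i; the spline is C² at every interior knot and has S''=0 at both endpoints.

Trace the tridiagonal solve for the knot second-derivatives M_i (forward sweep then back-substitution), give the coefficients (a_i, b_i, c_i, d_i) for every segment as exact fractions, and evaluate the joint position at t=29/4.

Δ: Δ0=1/3, Δ1=2/3, Δ2=-3, Δ3=4
row 1: diag=12, rhs=2; c'=1/4, d'=1/6
row 2: denom=8−3·1/4=29/4; d'=(-22−3·1/6)/(29/4)=-90/29
row 3: denom=4−1·4/29=112/29; d'=(42−1·-90/29)/(112/29)=327/28
back: M3=327/28
back: M2=-90/29−4/29·327/28=-33/7
back: M1=1/6−1/4·-33/7=113/84
M: M0=0, M1=113/84, M2=-33/7, M3=327/28, M4=0
seg 0: a=1, c=M0/2=0, d=(M1−M0)/(6·3)=113/1512, b=Δ0−h0·(2M0+M1)/6=-19/56
seg 1: a=2, c=M1/2=113/168, d=(M2−M1)/(6·3)=-509/1512, b=Δ1−h1·(2M1+M2)/6=47/28
seg 2: a=4, c=M2/2=-33/14, d=(M3−M2)/(6·1)=153/56, b=Δ2−h2·(2M2+M3)/6=-27/8
seg 3: a=1, c=M3/2=327/56, d=(M4−M3)/(6·1)=-109/56, b=Δ3−h3·(2M3+M4)/6=3/28
t_q=29/4 → seg 3, τ=1/4; S=1+3/28·τ+327/56·τ²+-109/56·τ³=697/512

  seg 0: a=1 b=-19/56 c=0 d=113/1512
  seg 1: a=2 b=47/28 c=113/168 d=-509/1512
  seg 2: a=4 b=-27/8 c=-33/14 d=153/56
  seg 3: a=1 b=3/28 c=327/56 d=-109/56
S(29/4) = 697/512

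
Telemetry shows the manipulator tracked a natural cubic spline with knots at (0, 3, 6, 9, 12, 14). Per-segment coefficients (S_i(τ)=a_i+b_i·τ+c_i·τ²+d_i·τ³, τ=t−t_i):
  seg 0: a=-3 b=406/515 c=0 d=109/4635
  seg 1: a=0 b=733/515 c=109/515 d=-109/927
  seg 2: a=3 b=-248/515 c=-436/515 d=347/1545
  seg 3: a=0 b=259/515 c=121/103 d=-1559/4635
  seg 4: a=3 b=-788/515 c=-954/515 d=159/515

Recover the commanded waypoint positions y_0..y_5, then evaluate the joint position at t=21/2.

y_0=-3 y_1=0 y_2=3 y_3=0 y_4=3 y_5=-5
S(21/2) = 9321/4120

y_0 = S_0(0) = a_0 = -3
y_1 = S_1(0) = a_1 = 0
y_2 = S_2(0) = a_2 = 3
y_3 = S_3(0) = a_3 = 0
y_4 = S_4(0) = a_4 = 3
y_5 = S_4(2) = -5
t_q=21/2 is in segment 3 (τ=3/2); S_3(τ)=9321/4120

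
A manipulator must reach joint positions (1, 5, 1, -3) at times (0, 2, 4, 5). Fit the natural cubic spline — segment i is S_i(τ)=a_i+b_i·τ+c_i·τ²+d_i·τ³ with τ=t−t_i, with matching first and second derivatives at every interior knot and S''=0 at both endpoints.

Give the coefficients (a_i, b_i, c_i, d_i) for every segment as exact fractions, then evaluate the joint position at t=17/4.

  seg 0: a=1 b=32/11 c=0 d=-5/22
  seg 1: a=5 b=2/11 c=-15/11 d=3/22
  seg 2: a=1 b=-40/11 c=-6/11 d=2/11
S(17/4) = 21/352

Δ: Δ0=2, Δ1=-2, Δ2=-4
row 1: diag=8, rhs=-24; c'=1/4, d'=-3
row 2: denom=6−2·1/4=11/2; d'=(-12−2·-3)/(11/2)=-12/11
back: M2=-12/11
back: M1=-3−1/4·-12/11=-30/11
M: M0=0, M1=-30/11, M2=-12/11, M3=0
seg 0: a=1, c=M0/2=0, d=(M1−M0)/(6·2)=-5/22, b=Δ0−h0·(2M0+M1)/6=32/11
seg 1: a=5, c=M1/2=-15/11, d=(M2−M1)/(6·2)=3/22, b=Δ1−h1·(2M1+M2)/6=2/11
seg 2: a=1, c=M2/2=-6/11, d=(M3−M2)/(6·1)=2/11, b=Δ2−h2·(2M2+M3)/6=-40/11
t_q=17/4 → seg 2, τ=1/4; S=1+-40/11·τ+-6/11·τ²+2/11·τ³=21/352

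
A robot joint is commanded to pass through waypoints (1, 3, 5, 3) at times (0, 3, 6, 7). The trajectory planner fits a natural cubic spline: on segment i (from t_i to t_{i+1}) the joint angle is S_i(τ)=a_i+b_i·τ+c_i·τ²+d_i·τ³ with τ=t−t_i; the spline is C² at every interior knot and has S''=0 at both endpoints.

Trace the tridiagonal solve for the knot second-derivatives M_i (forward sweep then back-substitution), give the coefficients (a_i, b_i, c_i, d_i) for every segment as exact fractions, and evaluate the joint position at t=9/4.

Δ: Δ0=2/3, Δ1=2/3, Δ2=-2
row 1: diag=12, rhs=0; c'=1/4, d'=0
row 2: denom=8−3·1/4=29/4; d'=(-16−3·0)/(29/4)=-64/29
back: M2=-64/29
back: M1=0−1/4·-64/29=16/29
M: M0=0, M1=16/29, M2=-64/29, M3=0
seg 0: a=1, c=M0/2=0, d=(M1−M0)/(6·3)=8/261, b=Δ0−h0·(2M0+M1)/6=34/87
seg 1: a=3, c=M1/2=8/29, d=(M2−M1)/(6·3)=-40/261, b=Δ1−h1·(2M1+M2)/6=106/87
seg 2: a=5, c=M2/2=-32/29, d=(M3−M2)/(6·1)=32/87, b=Δ2−h2·(2M2+M3)/6=-110/87
t_q=9/4 → seg 0, τ=9/4; S=1+34/87·τ+0·τ²+8/261·τ³=517/232

  seg 0: a=1 b=34/87 c=0 d=8/261
  seg 1: a=3 b=106/87 c=8/29 d=-40/261
  seg 2: a=5 b=-110/87 c=-32/29 d=32/87
S(9/4) = 517/232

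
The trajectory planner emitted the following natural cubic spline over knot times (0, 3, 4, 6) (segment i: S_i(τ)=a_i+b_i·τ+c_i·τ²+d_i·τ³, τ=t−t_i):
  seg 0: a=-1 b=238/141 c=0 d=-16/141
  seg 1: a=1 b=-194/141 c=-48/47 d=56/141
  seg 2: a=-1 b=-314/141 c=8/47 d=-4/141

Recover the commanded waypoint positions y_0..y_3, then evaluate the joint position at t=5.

y_0=-1 y_1=1 y_2=-1 y_3=-5
S(5) = -145/47

y_0 = S_0(0) = a_0 = -1
y_1 = S_1(0) = a_1 = 1
y_2 = S_2(0) = a_2 = -1
y_3 = S_2(2) = -5
t_q=5 is in segment 2 (τ=1); S_2(τ)=-145/47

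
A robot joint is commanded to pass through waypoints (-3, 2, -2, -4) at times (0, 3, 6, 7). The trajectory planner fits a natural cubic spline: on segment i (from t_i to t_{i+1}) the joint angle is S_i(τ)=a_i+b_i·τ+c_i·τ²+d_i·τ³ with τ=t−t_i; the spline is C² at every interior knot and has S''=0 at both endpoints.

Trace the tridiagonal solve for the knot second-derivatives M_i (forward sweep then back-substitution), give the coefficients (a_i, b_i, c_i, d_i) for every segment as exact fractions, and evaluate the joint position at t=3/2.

  seg 0: a=-3 b=211/87 c=0 d=-22/261
  seg 1: a=2 b=13/87 c=-22/29 d=23/261
  seg 2: a=-2 b=-176/87 c=1/29 d=-1/87
S(3/2) = 41/116

Δ: Δ0=5/3, Δ1=-4/3, Δ2=-2
row 1: diag=12, rhs=-18; c'=1/4, d'=-3/2
row 2: denom=8−3·1/4=29/4; d'=(-4−3·-3/2)/(29/4)=2/29
back: M2=2/29
back: M1=-3/2−1/4·2/29=-44/29
M: M0=0, M1=-44/29, M2=2/29, M3=0
seg 0: a=-3, c=M0/2=0, d=(M1−M0)/(6·3)=-22/261, b=Δ0−h0·(2M0+M1)/6=211/87
seg 1: a=2, c=M1/2=-22/29, d=(M2−M1)/(6·3)=23/261, b=Δ1−h1·(2M1+M2)/6=13/87
seg 2: a=-2, c=M2/2=1/29, d=(M3−M2)/(6·1)=-1/87, b=Δ2−h2·(2M2+M3)/6=-176/87
t_q=3/2 → seg 0, τ=3/2; S=-3+211/87·τ+0·τ²+-22/261·τ³=41/116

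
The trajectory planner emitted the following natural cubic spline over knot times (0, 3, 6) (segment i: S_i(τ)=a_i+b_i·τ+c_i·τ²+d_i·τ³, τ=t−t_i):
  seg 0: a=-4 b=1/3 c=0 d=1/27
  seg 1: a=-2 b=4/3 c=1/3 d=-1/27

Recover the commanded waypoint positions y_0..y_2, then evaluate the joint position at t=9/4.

y_0=-4 y_1=-2 y_2=4
S(9/4) = -181/64

y_0 = S_0(0) = a_0 = -4
y_1 = S_1(0) = a_1 = -2
y_2 = S_1(3) = 4
t_q=9/4 is in segment 0 (τ=9/4); S_0(τ)=-181/64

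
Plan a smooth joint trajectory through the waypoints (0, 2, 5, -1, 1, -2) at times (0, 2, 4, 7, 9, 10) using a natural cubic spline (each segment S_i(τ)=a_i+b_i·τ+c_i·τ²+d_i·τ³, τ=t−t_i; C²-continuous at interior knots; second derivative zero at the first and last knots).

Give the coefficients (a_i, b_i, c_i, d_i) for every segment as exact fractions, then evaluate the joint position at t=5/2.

Δ: Δ0=1, Δ1=3/2, Δ2=-2, Δ3=1, Δ4=-3
row 1: diag=8, rhs=3; c'=1/4, d'=3/8
row 2: denom=10−2·1/4=19/2; d'=(-21−2·3/8)/(19/2)=-87/38
row 3: denom=10−3·6/19=172/19; d'=(18−3·-87/38)/(172/19)=945/344
row 4: denom=6−2·19/86=239/43; d'=(-24−2·945/344)/(239/43)=-5073/956
back: M4=-5073/956
back: M3=945/344−19/86·-5073/956=3747/956
back: M2=-87/38−6/19·3747/956=-843/239
back: M1=3/8−1/4·-843/239=2403/1912
M: M0=0, M1=2403/1912, M2=-843/239, M3=3747/956, M4=-5073/956, M5=0
seg 0: a=0, c=M0/2=0, d=(M1−M0)/(6·2)=801/7648, b=Δ0−h0·(2M0+M1)/6=1111/1912
seg 1: a=2, c=M1/2=2403/3824, d=(M2−M1)/(6·2)=-3049/7648, b=Δ1−h1·(2M1+M2)/6=1757/956
seg 2: a=5, c=M2/2=-843/478, d=(M3−M2)/(6·3)=791/1912, b=Δ2−h2·(2M2+M3)/6=-827/1912
seg 3: a=-1, c=M3/2=3747/1912, d=(M4−M3)/(6·2)=-735/956, b=Δ3−h3·(2M3+M4)/6=149/956
seg 4: a=1, c=M4/2=-5073/1912, d=(M5−M4)/(6·1)=1691/1912, b=Δ4−h4·(2M4+M5)/6=-1177/956
t_q=5/2 → seg 1, τ=1/2; S=2+1757/956·τ+2403/3824·τ²+-3049/7648·τ³=185155/61184

  seg 0: a=0 b=1111/1912 c=0 d=801/7648
  seg 1: a=2 b=1757/956 c=2403/3824 d=-3049/7648
  seg 2: a=5 b=-827/1912 c=-843/478 d=791/1912
  seg 3: a=-1 b=149/956 c=3747/1912 d=-735/956
  seg 4: a=1 b=-1177/956 c=-5073/1912 d=1691/1912
S(5/2) = 185155/61184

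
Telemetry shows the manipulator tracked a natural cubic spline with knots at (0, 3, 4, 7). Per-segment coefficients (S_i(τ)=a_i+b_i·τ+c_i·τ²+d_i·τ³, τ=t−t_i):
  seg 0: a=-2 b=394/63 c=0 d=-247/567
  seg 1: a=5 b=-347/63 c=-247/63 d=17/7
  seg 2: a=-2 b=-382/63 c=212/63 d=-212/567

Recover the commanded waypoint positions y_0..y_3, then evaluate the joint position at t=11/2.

y_0=-2 y_1=5 y_2=-2 y_3=0
S(11/2) = -67/14

y_0 = S_0(0) = a_0 = -2
y_1 = S_1(0) = a_1 = 5
y_2 = S_2(0) = a_2 = -2
y_3 = S_2(3) = 0
t_q=11/2 is in segment 2 (τ=3/2); S_2(τ)=-67/14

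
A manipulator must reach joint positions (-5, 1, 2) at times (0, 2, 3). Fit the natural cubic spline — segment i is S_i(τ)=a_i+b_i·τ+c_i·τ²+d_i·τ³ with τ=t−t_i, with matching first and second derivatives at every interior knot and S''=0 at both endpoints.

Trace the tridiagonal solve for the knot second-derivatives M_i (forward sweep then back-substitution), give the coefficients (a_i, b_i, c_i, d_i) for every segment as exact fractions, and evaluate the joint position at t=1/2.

Δ: Δ0=3, Δ1=1
row 1: diag=6, rhs=-12; c'=1/6, d'=-2
back: M1=-2
M: M0=0, M1=-2, M2=0
seg 0: a=-5, c=M0/2=0, d=(M1−M0)/(6·2)=-1/6, b=Δ0−h0·(2M0+M1)/6=11/3
seg 1: a=1, c=M1/2=-1, d=(M2−M1)/(6·1)=1/3, b=Δ1−h1·(2M1+M2)/6=5/3
t_q=1/2 → seg 0, τ=1/2; S=-5+11/3·τ+0·τ²+-1/6·τ³=-51/16

  seg 0: a=-5 b=11/3 c=0 d=-1/6
  seg 1: a=1 b=5/3 c=-1 d=1/3
S(1/2) = -51/16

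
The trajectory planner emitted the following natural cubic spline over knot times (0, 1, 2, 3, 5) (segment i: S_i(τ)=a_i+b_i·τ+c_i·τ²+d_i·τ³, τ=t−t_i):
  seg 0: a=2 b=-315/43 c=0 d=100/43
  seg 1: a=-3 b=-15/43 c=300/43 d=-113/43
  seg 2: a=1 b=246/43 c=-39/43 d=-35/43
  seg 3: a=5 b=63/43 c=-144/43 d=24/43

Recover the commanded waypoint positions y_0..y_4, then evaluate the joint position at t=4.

y_0=2 y_1=-3 y_2=1 y_3=5 y_4=-1
S(4) = 158/43

y_0 = S_0(0) = a_0 = 2
y_1 = S_1(0) = a_1 = -3
y_2 = S_2(0) = a_2 = 1
y_3 = S_3(0) = a_3 = 5
y_4 = S_3(2) = -1
t_q=4 is in segment 3 (τ=1); S_3(τ)=158/43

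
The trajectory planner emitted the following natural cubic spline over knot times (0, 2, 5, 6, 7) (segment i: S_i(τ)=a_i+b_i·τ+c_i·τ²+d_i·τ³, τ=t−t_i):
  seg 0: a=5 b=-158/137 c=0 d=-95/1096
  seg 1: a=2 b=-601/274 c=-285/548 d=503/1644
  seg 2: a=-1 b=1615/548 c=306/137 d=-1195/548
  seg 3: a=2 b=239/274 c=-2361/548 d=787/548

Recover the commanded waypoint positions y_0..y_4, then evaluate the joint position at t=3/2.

y_0=5 y_1=2 y_2=-1 y_3=2 y_4=0
S(3/2) = 26107/8768

y_0 = S_0(0) = a_0 = 5
y_1 = S_1(0) = a_1 = 2
y_2 = S_2(0) = a_2 = -1
y_3 = S_3(0) = a_3 = 2
y_4 = S_3(1) = 0
t_q=3/2 is in segment 0 (τ=3/2); S_0(τ)=26107/8768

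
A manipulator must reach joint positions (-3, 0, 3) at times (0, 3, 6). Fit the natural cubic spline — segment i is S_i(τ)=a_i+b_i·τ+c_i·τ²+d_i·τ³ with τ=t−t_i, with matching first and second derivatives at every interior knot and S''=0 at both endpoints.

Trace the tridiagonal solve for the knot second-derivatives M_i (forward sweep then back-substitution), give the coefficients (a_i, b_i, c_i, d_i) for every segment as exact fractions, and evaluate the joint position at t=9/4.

Δ: Δ0=1, Δ1=1
row 1: diag=12, rhs=0; c'=1/4, d'=0
back: M1=0
M: M0=0, M1=0, M2=0
seg 0: a=-3, c=M0/2=0, d=(M1−M0)/(6·3)=0, b=Δ0−h0·(2M0+M1)/6=1
seg 1: a=0, c=M1/2=0, d=(M2−M1)/(6·3)=0, b=Δ1−h1·(2M1+M2)/6=1
t_q=9/4 → seg 0, τ=9/4; S=-3+1·τ+0·τ²+0·τ³=-3/4

  seg 0: a=-3 b=1 c=0 d=0
  seg 1: a=0 b=1 c=0 d=0
S(9/4) = -3/4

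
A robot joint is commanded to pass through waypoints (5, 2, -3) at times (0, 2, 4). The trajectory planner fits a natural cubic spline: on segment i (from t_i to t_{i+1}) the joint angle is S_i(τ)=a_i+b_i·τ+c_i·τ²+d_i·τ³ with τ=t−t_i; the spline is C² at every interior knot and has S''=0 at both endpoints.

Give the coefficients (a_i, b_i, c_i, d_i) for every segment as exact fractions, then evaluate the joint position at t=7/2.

Δ: Δ0=-3/2, Δ1=-5/2
row 1: diag=8, rhs=-6; c'=1/4, d'=-3/4
back: M1=-3/4
M: M0=0, M1=-3/4, M2=0
seg 0: a=5, c=M0/2=0, d=(M1−M0)/(6·2)=-1/16, b=Δ0−h0·(2M0+M1)/6=-5/4
seg 1: a=2, c=M1/2=-3/8, d=(M2−M1)/(6·2)=1/16, b=Δ1−h1·(2M1+M2)/6=-2
t_q=7/2 → seg 1, τ=3/2; S=2+-2·τ+-3/8·τ²+1/16·τ³=-209/128

  seg 0: a=5 b=-5/4 c=0 d=-1/16
  seg 1: a=2 b=-2 c=-3/8 d=1/16
S(7/2) = -209/128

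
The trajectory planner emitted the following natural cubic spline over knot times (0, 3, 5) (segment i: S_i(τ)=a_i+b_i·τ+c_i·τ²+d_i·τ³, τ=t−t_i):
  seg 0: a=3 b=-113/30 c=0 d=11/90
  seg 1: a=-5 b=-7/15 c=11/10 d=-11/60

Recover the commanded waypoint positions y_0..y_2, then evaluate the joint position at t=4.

y_0 = S_0(0) = a_0 = 3
y_1 = S_1(0) = a_1 = -5
y_2 = S_1(2) = -3
t_q=4 is in segment 1 (τ=1); S_1(τ)=-91/20

y_0=3 y_1=-5 y_2=-3
S(4) = -91/20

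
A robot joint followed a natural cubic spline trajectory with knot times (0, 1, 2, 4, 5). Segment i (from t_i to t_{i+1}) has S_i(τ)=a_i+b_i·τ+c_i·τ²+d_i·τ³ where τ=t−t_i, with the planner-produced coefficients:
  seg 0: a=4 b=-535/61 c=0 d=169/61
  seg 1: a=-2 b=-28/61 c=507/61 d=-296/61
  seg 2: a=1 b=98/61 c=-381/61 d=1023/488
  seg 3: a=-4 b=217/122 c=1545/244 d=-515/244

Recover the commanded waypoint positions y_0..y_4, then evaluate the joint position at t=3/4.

y_0=4 y_1=-2 y_2=1 y_3=-4 y_4=2
S(3/4) = -5501/3904

y_0 = S_0(0) = a_0 = 4
y_1 = S_1(0) = a_1 = -2
y_2 = S_2(0) = a_2 = 1
y_3 = S_3(0) = a_3 = -4
y_4 = S_3(1) = 2
t_q=3/4 is in segment 0 (τ=3/4); S_0(τ)=-5501/3904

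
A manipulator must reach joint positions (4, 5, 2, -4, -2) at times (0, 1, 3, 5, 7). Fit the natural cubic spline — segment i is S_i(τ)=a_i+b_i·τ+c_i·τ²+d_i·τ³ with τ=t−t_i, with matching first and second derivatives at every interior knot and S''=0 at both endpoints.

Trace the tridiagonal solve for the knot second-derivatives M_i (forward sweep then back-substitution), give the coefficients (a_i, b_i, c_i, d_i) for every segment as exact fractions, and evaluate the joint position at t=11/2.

  seg 0: a=4 b=219/164 c=0 d=-55/164
  seg 1: a=5 b=27/82 c=-165/164 d=15/328
  seg 2: a=2 b=-129/41 c=-30/41 d=33/82
  seg 3: a=-4 b=-51/41 c=69/41 d=-23/82
S(11/2) = -2779/656

Δ: Δ0=1, Δ1=-3/2, Δ2=-3, Δ3=1
row 1: diag=6, rhs=-15; c'=1/3, d'=-5/2
row 2: denom=8−2·1/3=22/3; d'=(-9−2·-5/2)/(22/3)=-6/11
row 3: denom=8−2·3/11=82/11; d'=(24−2·-6/11)/(82/11)=138/41
back: M3=138/41
back: M2=-6/11−3/11·138/41=-60/41
back: M1=-5/2−1/3·-60/41=-165/82
M: M0=0, M1=-165/82, M2=-60/41, M3=138/41, M4=0
seg 0: a=4, c=M0/2=0, d=(M1−M0)/(6·1)=-55/164, b=Δ0−h0·(2M0+M1)/6=219/164
seg 1: a=5, c=M1/2=-165/164, d=(M2−M1)/(6·2)=15/328, b=Δ1−h1·(2M1+M2)/6=27/82
seg 2: a=2, c=M2/2=-30/41, d=(M3−M2)/(6·2)=33/82, b=Δ2−h2·(2M2+M3)/6=-129/41
seg 3: a=-4, c=M3/2=69/41, d=(M4−M3)/(6·2)=-23/82, b=Δ3−h3·(2M3+M4)/6=-51/41
t_q=11/2 → seg 3, τ=1/2; S=-4+-51/41·τ+69/41·τ²+-23/82·τ³=-2779/656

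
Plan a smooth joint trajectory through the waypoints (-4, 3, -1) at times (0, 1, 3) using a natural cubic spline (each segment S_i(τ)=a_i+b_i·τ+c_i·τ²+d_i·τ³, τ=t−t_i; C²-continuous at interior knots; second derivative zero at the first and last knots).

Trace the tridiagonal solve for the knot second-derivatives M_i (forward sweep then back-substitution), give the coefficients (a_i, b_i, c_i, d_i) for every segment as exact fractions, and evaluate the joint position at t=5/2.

Δ: Δ0=7, Δ1=-2
row 1: diag=6, rhs=-54; c'=1/3, d'=-9
back: M1=-9
M: M0=0, M1=-9, M2=0
seg 0: a=-4, c=M0/2=0, d=(M1−M0)/(6·1)=-3/2, b=Δ0−h0·(2M0+M1)/6=17/2
seg 1: a=3, c=M1/2=-9/2, d=(M2−M1)/(6·2)=3/4, b=Δ1−h1·(2M1+M2)/6=4
t_q=5/2 → seg 1, τ=3/2; S=3+4·τ+-9/2·τ²+3/4·τ³=45/32

  seg 0: a=-4 b=17/2 c=0 d=-3/2
  seg 1: a=3 b=4 c=-9/2 d=3/4
S(5/2) = 45/32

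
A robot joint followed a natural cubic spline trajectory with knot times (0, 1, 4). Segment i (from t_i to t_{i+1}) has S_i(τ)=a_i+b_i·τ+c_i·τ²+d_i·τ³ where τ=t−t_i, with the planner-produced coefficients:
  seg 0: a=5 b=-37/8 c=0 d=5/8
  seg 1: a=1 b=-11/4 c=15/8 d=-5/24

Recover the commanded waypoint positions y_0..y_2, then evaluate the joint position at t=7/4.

y_0=5 y_1=1 y_2=4
S(7/4) = -49/512

y_0 = S_0(0) = a_0 = 5
y_1 = S_1(0) = a_1 = 1
y_2 = S_1(3) = 4
t_q=7/4 is in segment 1 (τ=3/4); S_1(τ)=-49/512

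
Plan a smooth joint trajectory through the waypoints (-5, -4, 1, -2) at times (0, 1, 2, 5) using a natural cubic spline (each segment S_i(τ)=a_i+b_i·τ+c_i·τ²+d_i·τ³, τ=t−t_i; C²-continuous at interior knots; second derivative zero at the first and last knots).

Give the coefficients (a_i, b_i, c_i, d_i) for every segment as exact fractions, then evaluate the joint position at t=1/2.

  seg 0: a=-5 b=-7/31 c=0 d=38/31
  seg 1: a=-4 b=107/31 c=114/31 d=-66/31
  seg 2: a=1 b=137/31 c=-84/31 d=28/93
S(1/2) = -615/124

Δ: Δ0=1, Δ1=5, Δ2=-1
row 1: diag=4, rhs=24; c'=1/4, d'=6
row 2: denom=8−1·1/4=31/4; d'=(-36−1·6)/(31/4)=-168/31
back: M2=-168/31
back: M1=6−1/4·-168/31=228/31
M: M0=0, M1=228/31, M2=-168/31, M3=0
seg 0: a=-5, c=M0/2=0, d=(M1−M0)/(6·1)=38/31, b=Δ0−h0·(2M0+M1)/6=-7/31
seg 1: a=-4, c=M1/2=114/31, d=(M2−M1)/(6·1)=-66/31, b=Δ1−h1·(2M1+M2)/6=107/31
seg 2: a=1, c=M2/2=-84/31, d=(M3−M2)/(6·3)=28/93, b=Δ2−h2·(2M2+M3)/6=137/31
t_q=1/2 → seg 0, τ=1/2; S=-5+-7/31·τ+0·τ²+38/31·τ³=-615/124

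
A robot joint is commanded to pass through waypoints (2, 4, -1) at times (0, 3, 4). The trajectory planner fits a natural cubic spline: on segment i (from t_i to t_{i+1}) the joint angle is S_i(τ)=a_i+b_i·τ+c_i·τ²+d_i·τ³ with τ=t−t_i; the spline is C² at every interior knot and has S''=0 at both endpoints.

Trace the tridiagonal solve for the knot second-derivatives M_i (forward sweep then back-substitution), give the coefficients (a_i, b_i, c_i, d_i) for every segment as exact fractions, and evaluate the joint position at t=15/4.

Δ: Δ0=2/3, Δ1=-5
row 1: diag=8, rhs=-34; c'=1/8, d'=-17/4
back: M1=-17/4
M: M0=0, M1=-17/4, M2=0
seg 0: a=2, c=M0/2=0, d=(M1−M0)/(6·3)=-17/72, b=Δ0−h0·(2M0+M1)/6=67/24
seg 1: a=4, c=M1/2=-17/8, d=(M2−M1)/(6·1)=17/24, b=Δ1−h1·(2M1+M2)/6=-43/12
t_q=15/4 → seg 1, τ=3/4; S=4+-43/12·τ+-17/8·τ²+17/24·τ³=213/512

  seg 0: a=2 b=67/24 c=0 d=-17/72
  seg 1: a=4 b=-43/12 c=-17/8 d=17/24
S(15/4) = 213/512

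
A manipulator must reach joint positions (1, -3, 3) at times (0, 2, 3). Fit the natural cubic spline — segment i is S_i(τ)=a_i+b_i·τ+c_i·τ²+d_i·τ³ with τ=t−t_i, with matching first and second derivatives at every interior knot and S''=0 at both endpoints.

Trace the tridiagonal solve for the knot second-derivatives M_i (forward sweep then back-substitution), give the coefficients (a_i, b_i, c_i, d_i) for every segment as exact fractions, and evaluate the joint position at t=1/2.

Δ: Δ0=-2, Δ1=6
row 1: diag=6, rhs=48; c'=1/6, d'=8
back: M1=8
M: M0=0, M1=8, M2=0
seg 0: a=1, c=M0/2=0, d=(M1−M0)/(6·2)=2/3, b=Δ0−h0·(2M0+M1)/6=-14/3
seg 1: a=-3, c=M1/2=4, d=(M2−M1)/(6·1)=-4/3, b=Δ1−h1·(2M1+M2)/6=10/3
t_q=1/2 → seg 0, τ=1/2; S=1+-14/3·τ+0·τ²+2/3·τ³=-5/4

  seg 0: a=1 b=-14/3 c=0 d=2/3
  seg 1: a=-3 b=10/3 c=4 d=-4/3
S(1/2) = -5/4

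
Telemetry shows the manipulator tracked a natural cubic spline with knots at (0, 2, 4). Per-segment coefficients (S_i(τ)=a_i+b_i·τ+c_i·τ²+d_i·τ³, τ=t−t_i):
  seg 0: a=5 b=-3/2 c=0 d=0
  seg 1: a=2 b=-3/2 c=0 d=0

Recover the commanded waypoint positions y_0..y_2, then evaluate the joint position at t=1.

y_0=5 y_1=2 y_2=-1
S(1) = 7/2

y_0 = S_0(0) = a_0 = 5
y_1 = S_1(0) = a_1 = 2
y_2 = S_1(2) = -1
t_q=1 is in segment 0 (τ=1); S_0(τ)=7/2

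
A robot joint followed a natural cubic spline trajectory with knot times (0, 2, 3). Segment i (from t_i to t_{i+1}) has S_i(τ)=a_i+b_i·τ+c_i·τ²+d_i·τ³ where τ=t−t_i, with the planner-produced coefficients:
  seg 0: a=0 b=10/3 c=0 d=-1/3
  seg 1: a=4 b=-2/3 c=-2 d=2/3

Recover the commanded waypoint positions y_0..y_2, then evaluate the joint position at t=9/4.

y_0 = S_0(0) = a_0 = 0
y_1 = S_1(0) = a_1 = 4
y_2 = S_1(1) = 2
t_q=9/4 is in segment 1 (τ=1/4); S_1(τ)=119/32

y_0=0 y_1=4 y_2=2
S(9/4) = 119/32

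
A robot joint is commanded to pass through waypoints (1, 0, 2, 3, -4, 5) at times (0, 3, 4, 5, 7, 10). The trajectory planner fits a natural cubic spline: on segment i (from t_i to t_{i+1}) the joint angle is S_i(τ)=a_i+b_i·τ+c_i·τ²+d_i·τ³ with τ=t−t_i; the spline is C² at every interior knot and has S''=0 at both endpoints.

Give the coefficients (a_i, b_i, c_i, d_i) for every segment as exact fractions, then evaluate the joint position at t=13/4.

  seg 0: a=1 b=-511/414 c=0 d=373/3726
  seg 1: a=0 b=304/207 c=373/414 d=-17/46
  seg 2: a=2 b=895/414 c=-43/207 d=-395/414
  seg 3: a=3 b=-77/69 c=-1271/414 d=1555/1656
  seg 4: a=-4 b=-881/414 c=2123/828 d=-2123/7452
S(13/4) = 3689/8832

Δ: Δ0=-1/3, Δ1=2, Δ2=1, Δ3=-7/2, Δ4=3
row 1: diag=8, rhs=14; c'=1/8, d'=7/4
row 2: denom=4−1·1/8=31/8; d'=(-6−1·7/4)/(31/8)=-2
row 3: denom=6−1·8/31=178/31; d'=(-27−1·-2)/(178/31)=-775/178
row 4: denom=10−2·31/89=828/89; d'=(39−2·-775/178)/(828/89)=2123/414
back: M4=2123/414
back: M3=-775/178−31/89·2123/414=-1271/207
back: M2=-2−8/31·-1271/207=-86/207
back: M1=7/4−1/8·-86/207=373/207
M: M0=0, M1=373/207, M2=-86/207, M3=-1271/207, M4=2123/414, M5=0
seg 0: a=1, c=M0/2=0, d=(M1−M0)/(6·3)=373/3726, b=Δ0−h0·(2M0+M1)/6=-511/414
seg 1: a=0, c=M1/2=373/414, d=(M2−M1)/(6·1)=-17/46, b=Δ1−h1·(2M1+M2)/6=304/207
seg 2: a=2, c=M2/2=-43/207, d=(M3−M2)/(6·1)=-395/414, b=Δ2−h2·(2M2+M3)/6=895/414
seg 3: a=3, c=M3/2=-1271/414, d=(M4−M3)/(6·2)=1555/1656, b=Δ3−h3·(2M3+M4)/6=-77/69
seg 4: a=-4, c=M4/2=2123/828, d=(M5−M4)/(6·3)=-2123/7452, b=Δ4−h4·(2M4+M5)/6=-881/414
t_q=13/4 → seg 1, τ=1/4; S=0+304/207·τ+373/414·τ²+-17/46·τ³=3689/8832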